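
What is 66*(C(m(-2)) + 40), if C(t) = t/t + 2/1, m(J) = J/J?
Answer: 2838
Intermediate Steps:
m(J) = 1
C(t) = 3 (C(t) = 1 + 2*1 = 1 + 2 = 3)
66*(C(m(-2)) + 40) = 66*(3 + 40) = 66*43 = 2838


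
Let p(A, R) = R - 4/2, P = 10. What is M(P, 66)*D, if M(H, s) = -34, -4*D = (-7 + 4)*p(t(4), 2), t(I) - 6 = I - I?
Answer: 0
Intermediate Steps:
t(I) = 6 (t(I) = 6 + (I - I) = 6 + 0 = 6)
p(A, R) = -2 + R (p(A, R) = R - 4*½ = R - 2 = -2 + R)
D = 0 (D = -(-7 + 4)*(-2 + 2)/4 = -(-3)*0/4 = -¼*0 = 0)
M(P, 66)*D = -34*0 = 0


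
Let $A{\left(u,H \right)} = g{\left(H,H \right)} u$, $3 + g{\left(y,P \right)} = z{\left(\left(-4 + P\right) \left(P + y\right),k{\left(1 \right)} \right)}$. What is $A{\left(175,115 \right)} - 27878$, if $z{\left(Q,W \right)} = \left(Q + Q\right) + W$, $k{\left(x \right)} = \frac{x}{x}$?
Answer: $8907272$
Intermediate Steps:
$k{\left(x \right)} = 1$
$z{\left(Q,W \right)} = W + 2 Q$ ($z{\left(Q,W \right)} = 2 Q + W = W + 2 Q$)
$g{\left(y,P \right)} = -2 + 2 \left(-4 + P\right) \left(P + y\right)$ ($g{\left(y,P \right)} = -3 + \left(1 + 2 \left(-4 + P\right) \left(P + y\right)\right) = -2 + 2 \left(-4 + P\right) \left(P + y\right)$)
$A{\left(u,H \right)} = u \left(-2 - 16 H + 4 H^{2}\right)$ ($A{\left(u,H \right)} = \left(-2 - 8 H - 8 H + 2 H^{2} + 2 H H\right) u = \left(-2 - 8 H - 8 H + 2 H^{2} + 2 H^{2}\right) u = \left(-2 - 16 H + 4 H^{2}\right) u = u \left(-2 - 16 H + 4 H^{2}\right)$)
$A{\left(175,115 \right)} - 27878 = 2 \cdot 175 \left(-1 - 920 + 2 \cdot 115^{2}\right) - 27878 = 2 \cdot 175 \left(-1 - 920 + 2 \cdot 13225\right) - 27878 = 2 \cdot 175 \left(-1 - 920 + 26450\right) - 27878 = 2 \cdot 175 \cdot 25529 - 27878 = 8935150 - 27878 = 8907272$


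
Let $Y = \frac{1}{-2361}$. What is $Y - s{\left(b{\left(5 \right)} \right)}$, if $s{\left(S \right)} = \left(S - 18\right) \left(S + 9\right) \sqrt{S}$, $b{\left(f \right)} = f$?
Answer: $- \frac{1}{2361} + 182 \sqrt{5} \approx 406.96$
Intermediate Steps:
$Y = - \frac{1}{2361} \approx -0.00042355$
$s{\left(S \right)} = \sqrt{S} \left(-18 + S\right) \left(9 + S\right)$ ($s{\left(S \right)} = \left(-18 + S\right) \left(9 + S\right) \sqrt{S} = \sqrt{S} \left(-18 + S\right) \left(9 + S\right)$)
$Y - s{\left(b{\left(5 \right)} \right)} = - \frac{1}{2361} - \sqrt{5} \left(-162 + 5^{2} - 45\right) = - \frac{1}{2361} - \sqrt{5} \left(-162 + 25 - 45\right) = - \frac{1}{2361} - \sqrt{5} \left(-182\right) = - \frac{1}{2361} - - 182 \sqrt{5} = - \frac{1}{2361} + 182 \sqrt{5}$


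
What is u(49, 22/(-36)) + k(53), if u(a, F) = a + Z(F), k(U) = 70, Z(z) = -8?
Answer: 111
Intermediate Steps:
u(a, F) = -8 + a (u(a, F) = a - 8 = -8 + a)
u(49, 22/(-36)) + k(53) = (-8 + 49) + 70 = 41 + 70 = 111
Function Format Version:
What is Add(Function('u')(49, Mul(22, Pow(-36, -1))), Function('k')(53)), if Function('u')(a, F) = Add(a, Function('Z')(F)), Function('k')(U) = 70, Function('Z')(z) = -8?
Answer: 111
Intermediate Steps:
Function('u')(a, F) = Add(-8, a) (Function('u')(a, F) = Add(a, -8) = Add(-8, a))
Add(Function('u')(49, Mul(22, Pow(-36, -1))), Function('k')(53)) = Add(Add(-8, 49), 70) = Add(41, 70) = 111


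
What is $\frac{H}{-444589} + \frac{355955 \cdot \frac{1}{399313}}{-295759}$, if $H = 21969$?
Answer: $- \frac{2594706239330918}{52506144767338963} \approx -0.049417$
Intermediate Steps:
$\frac{H}{-444589} + \frac{355955 \cdot \frac{1}{399313}}{-295759} = \frac{21969}{-444589} + \frac{355955 \cdot \frac{1}{399313}}{-295759} = 21969 \left(- \frac{1}{444589}\right) + 355955 \cdot \frac{1}{399313} \left(- \frac{1}{295759}\right) = - \frac{21969}{444589} + \frac{355955}{399313} \left(- \frac{1}{295759}\right) = - \frac{21969}{444589} - \frac{355955}{118100413567} = - \frac{2594706239330918}{52506144767338963}$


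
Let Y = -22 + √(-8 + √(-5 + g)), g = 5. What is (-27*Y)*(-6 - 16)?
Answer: -13068 + 1188*I*√2 ≈ -13068.0 + 1680.1*I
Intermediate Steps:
Y = -22 + 2*I*√2 (Y = -22 + √(-8 + √(-5 + 5)) = -22 + √(-8 + √0) = -22 + √(-8 + 0) = -22 + √(-8) = -22 + 2*I*√2 ≈ -22.0 + 2.8284*I)
(-27*Y)*(-6 - 16) = (-27*(-22 + 2*I*√2))*(-6 - 16) = (594 - 54*I*√2)*(-22) = -13068 + 1188*I*√2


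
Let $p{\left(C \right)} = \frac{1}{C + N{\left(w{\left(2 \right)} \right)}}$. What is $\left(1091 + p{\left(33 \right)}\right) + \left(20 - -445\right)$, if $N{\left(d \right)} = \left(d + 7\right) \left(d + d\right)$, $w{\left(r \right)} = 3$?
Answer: $\frac{144709}{93} \approx 1556.0$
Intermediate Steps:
$N{\left(d \right)} = 2 d \left(7 + d\right)$ ($N{\left(d \right)} = \left(7 + d\right) 2 d = 2 d \left(7 + d\right)$)
$p{\left(C \right)} = \frac{1}{60 + C}$ ($p{\left(C \right)} = \frac{1}{C + 2 \cdot 3 \left(7 + 3\right)} = \frac{1}{C + 2 \cdot 3 \cdot 10} = \frac{1}{C + 60} = \frac{1}{60 + C}$)
$\left(1091 + p{\left(33 \right)}\right) + \left(20 - -445\right) = \left(1091 + \frac{1}{60 + 33}\right) + \left(20 - -445\right) = \left(1091 + \frac{1}{93}\right) + \left(20 + 445\right) = \left(1091 + \frac{1}{93}\right) + 465 = \frac{101464}{93} + 465 = \frac{144709}{93}$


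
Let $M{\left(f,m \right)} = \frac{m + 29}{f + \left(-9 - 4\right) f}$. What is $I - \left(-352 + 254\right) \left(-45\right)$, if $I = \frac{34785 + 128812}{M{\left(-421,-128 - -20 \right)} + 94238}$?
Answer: $- \frac{2098731717726}{476090297} \approx -4408.3$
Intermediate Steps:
$M{\left(f,m \right)} = - \frac{29 + m}{12 f}$ ($M{\left(f,m \right)} = \frac{29 + m}{f - 13 f} = \frac{29 + m}{\left(-12\right) f} = \left(29 + m\right) \left(- \frac{1}{12 f}\right) = - \frac{29 + m}{12 f}$)
$I = \frac{826492044}{476090297}$ ($I = \frac{34785 + 128812}{\frac{-29 - \left(-128 - -20\right)}{12 \left(-421\right)} + 94238} = \frac{163597}{\frac{1}{12} \left(- \frac{1}{421}\right) \left(-29 - \left(-128 + 20\right)\right) + 94238} = \frac{163597}{\frac{1}{12} \left(- \frac{1}{421}\right) \left(-29 - -108\right) + 94238} = \frac{163597}{\frac{1}{12} \left(- \frac{1}{421}\right) \left(-29 + 108\right) + 94238} = \frac{163597}{\frac{1}{12} \left(- \frac{1}{421}\right) 79 + 94238} = \frac{163597}{- \frac{79}{5052} + 94238} = \frac{163597}{\frac{476090297}{5052}} = 163597 \cdot \frac{5052}{476090297} = \frac{826492044}{476090297} \approx 1.736$)
$I - \left(-352 + 254\right) \left(-45\right) = \frac{826492044}{476090297} - \left(-352 + 254\right) \left(-45\right) = \frac{826492044}{476090297} - \left(-98\right) \left(-45\right) = \frac{826492044}{476090297} - 4410 = - \frac{2098731717726}{476090297}$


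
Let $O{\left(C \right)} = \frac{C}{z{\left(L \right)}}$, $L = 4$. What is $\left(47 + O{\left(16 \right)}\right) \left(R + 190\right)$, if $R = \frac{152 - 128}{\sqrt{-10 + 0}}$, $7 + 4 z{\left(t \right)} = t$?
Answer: $\frac{14630}{3} - \frac{308 i \sqrt{10}}{5} \approx 4876.7 - 194.8 i$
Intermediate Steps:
$z{\left(t \right)} = - \frac{7}{4} + \frac{t}{4}$
$O{\left(C \right)} = - \frac{4 C}{3}$ ($O{\left(C \right)} = \frac{C}{- \frac{7}{4} + \frac{1}{4} \cdot 4} = \frac{C}{- \frac{7}{4} + 1} = \frac{C}{- \frac{3}{4}} = C \left(- \frac{4}{3}\right) = - \frac{4 C}{3}$)
$R = - \frac{12 i \sqrt{10}}{5}$ ($R = \frac{24}{\sqrt{-10}} = \frac{24}{i \sqrt{10}} = 24 \left(- \frac{i \sqrt{10}}{10}\right) = - \frac{12 i \sqrt{10}}{5} \approx - 7.5895 i$)
$\left(47 + O{\left(16 \right)}\right) \left(R + 190\right) = \left(47 - \frac{64}{3}\right) \left(- \frac{12 i \sqrt{10}}{5} + 190\right) = \left(47 - \frac{64}{3}\right) \left(190 - \frac{12 i \sqrt{10}}{5}\right) = \frac{77 \left(190 - \frac{12 i \sqrt{10}}{5}\right)}{3} = \frac{14630}{3} - \frac{308 i \sqrt{10}}{5}$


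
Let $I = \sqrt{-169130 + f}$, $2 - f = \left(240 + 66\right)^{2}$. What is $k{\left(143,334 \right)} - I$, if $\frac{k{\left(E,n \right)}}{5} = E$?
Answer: $715 - 18 i \sqrt{811} \approx 715.0 - 512.61 i$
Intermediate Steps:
$f = -93634$ ($f = 2 - \left(240 + 66\right)^{2} = 2 - 306^{2} = 2 - 93636 = -93634$)
$k{\left(E,n \right)} = 5 E$
$I = 18 i \sqrt{811}$ ($I = \sqrt{-169130 - 93634} = \sqrt{-262764} = 18 i \sqrt{811} \approx 512.61 i$)
$k{\left(143,334 \right)} - I = 5 \cdot 143 - 18 i \sqrt{811} = 715 - 18 i \sqrt{811}$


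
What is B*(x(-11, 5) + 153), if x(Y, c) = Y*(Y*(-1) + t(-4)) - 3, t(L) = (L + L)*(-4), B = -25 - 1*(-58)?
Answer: -10659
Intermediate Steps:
B = 33 (B = -25 + 58 = 33)
t(L) = -8*L (t(L) = (2*L)*(-4) = -8*L)
x(Y, c) = -3 + Y*(32 - Y) (x(Y, c) = Y*(Y*(-1) - 8*(-4)) - 3 = Y*(-Y + 32) - 3 = Y*(32 - Y) - 3 = -3 + Y*(32 - Y))
B*(x(-11, 5) + 153) = 33*((-3 - 1*(-11)² + 32*(-11)) + 153) = 33*((-3 - 1*121 - 352) + 153) = 33*((-3 - 121 - 352) + 153) = 33*(-476 + 153) = 33*(-323) = -10659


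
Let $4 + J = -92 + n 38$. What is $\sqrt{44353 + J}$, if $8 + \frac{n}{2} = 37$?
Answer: $\sqrt{46461} \approx 215.55$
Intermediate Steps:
$n = 58$ ($n = -16 + 2 \cdot 37 = -16 + 74 = 58$)
$J = 2108$ ($J = -4 + \left(-92 + 58 \cdot 38\right) = -4 + \left(-92 + 2204\right) = -4 + 2112 = 2108$)
$\sqrt{44353 + J} = \sqrt{44353 + 2108} = \sqrt{46461}$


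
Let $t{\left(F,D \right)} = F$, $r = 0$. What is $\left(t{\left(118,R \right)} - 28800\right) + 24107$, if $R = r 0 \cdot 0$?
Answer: $-4575$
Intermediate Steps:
$R = 0$ ($R = 0 \cdot 0 \cdot 0 = 0 \cdot 0 = 0$)
$\left(t{\left(118,R \right)} - 28800\right) + 24107 = \left(118 - 28800\right) + 24107 = -28682 + 24107 = -4575$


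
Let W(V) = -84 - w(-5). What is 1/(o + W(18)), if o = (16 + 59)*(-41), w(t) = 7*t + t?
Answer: -1/3119 ≈ -0.00032062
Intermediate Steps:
w(t) = 8*t
o = -3075 (o = 75*(-41) = -3075)
W(V) = -44 (W(V) = -84 - 8*(-5) = -84 - 1*(-40) = -84 + 40 = -44)
1/(o + W(18)) = 1/(-3075 - 44) = 1/(-3119) = -1/3119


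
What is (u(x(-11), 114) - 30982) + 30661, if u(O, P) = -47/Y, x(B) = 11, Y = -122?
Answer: -39115/122 ≈ -320.61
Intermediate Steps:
u(O, P) = 47/122 (u(O, P) = -47/(-122) = -47*(-1/122) = 47/122)
(u(x(-11), 114) - 30982) + 30661 = (47/122 - 30982) + 30661 = -3779757/122 + 30661 = -39115/122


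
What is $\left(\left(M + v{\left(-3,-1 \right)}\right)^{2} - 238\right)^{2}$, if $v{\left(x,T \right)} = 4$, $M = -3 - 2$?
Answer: $56169$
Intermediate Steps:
$M = -5$ ($M = -3 - 2 = -5$)
$\left(\left(M + v{\left(-3,-1 \right)}\right)^{2} - 238\right)^{2} = \left(\left(-5 + 4\right)^{2} - 238\right)^{2} = \left(\left(-1\right)^{2} - 238\right)^{2} = \left(1 - 238\right)^{2} = \left(-237\right)^{2} = 56169$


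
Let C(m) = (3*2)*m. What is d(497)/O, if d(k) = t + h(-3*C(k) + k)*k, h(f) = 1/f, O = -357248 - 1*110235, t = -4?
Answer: 69/7947211 ≈ 8.6823e-6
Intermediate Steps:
C(m) = 6*m
O = -467483 (O = -357248 - 110235 = -467483)
d(k) = -69/17 (d(k) = -4 + k/(-18*k + k) = -4 + k/((-17*k)) = -4 + (-1/(17*k))*k = -4 - 1/17 = -69/17)
d(497)/O = -69/17/(-467483) = -69/17*(-1/467483) = 69/7947211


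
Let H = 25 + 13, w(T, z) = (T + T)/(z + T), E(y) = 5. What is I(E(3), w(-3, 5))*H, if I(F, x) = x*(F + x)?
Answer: -228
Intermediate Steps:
w(T, z) = 2*T/(T + z) (w(T, z) = (2*T)/(T + z) = 2*T/(T + z))
H = 38
I(E(3), w(-3, 5))*H = ((2*(-3)/(-3 + 5))*(5 + 2*(-3)/(-3 + 5)))*38 = ((2*(-3)/2)*(5 + 2*(-3)/2))*38 = ((2*(-3)*(1/2))*(5 + 2*(-3)*(1/2)))*38 = -3*(5 - 3)*38 = -3*2*38 = -6*38 = -228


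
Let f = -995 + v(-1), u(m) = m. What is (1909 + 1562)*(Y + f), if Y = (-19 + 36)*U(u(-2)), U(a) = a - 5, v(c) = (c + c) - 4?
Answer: -3887520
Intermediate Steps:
v(c) = -4 + 2*c (v(c) = 2*c - 4 = -4 + 2*c)
U(a) = -5 + a
Y = -119 (Y = (-19 + 36)*(-5 - 2) = 17*(-7) = -119)
f = -1001 (f = -995 + (-4 + 2*(-1)) = -995 + (-4 - 2) = -995 - 6 = -1001)
(1909 + 1562)*(Y + f) = (1909 + 1562)*(-119 - 1001) = 3471*(-1120) = -3887520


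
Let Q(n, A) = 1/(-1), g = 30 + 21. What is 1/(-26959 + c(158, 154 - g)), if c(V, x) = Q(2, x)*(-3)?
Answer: -1/26956 ≈ -3.7097e-5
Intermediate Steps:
g = 51
Q(n, A) = -1
c(V, x) = 3 (c(V, x) = -1*(-3) = 3)
1/(-26959 + c(158, 154 - g)) = 1/(-26959 + 3) = 1/(-26956) = -1/26956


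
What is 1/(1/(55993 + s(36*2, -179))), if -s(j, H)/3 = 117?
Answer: 55642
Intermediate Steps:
s(j, H) = -351 (s(j, H) = -3*117 = -351)
1/(1/(55993 + s(36*2, -179))) = 1/(1/(55993 - 351)) = 1/(1/55642) = 55642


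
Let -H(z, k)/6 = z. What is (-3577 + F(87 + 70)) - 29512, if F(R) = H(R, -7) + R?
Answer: -33874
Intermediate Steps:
H(z, k) = -6*z
F(R) = -5*R (F(R) = -6*R + R = -5*R)
(-3577 + F(87 + 70)) - 29512 = (-3577 - 5*(87 + 70)) - 29512 = (-3577 - 5*157) - 29512 = (-3577 - 785) - 29512 = -4362 - 29512 = -33874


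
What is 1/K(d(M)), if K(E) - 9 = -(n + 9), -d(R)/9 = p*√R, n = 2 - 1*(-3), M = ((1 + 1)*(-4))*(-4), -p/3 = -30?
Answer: -⅕ ≈ -0.20000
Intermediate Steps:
p = 90 (p = -3*(-30) = 90)
M = 32 (M = (2*(-4))*(-4) = -8*(-4) = 32)
n = 5 (n = 2 + 3 = 5)
d(R) = -810*√R
K(E) = -5 (K(E) = 9 - (5 + 9) = 9 - 1*14 = 9 - 14 = -5)
1/K(d(M)) = 1/(-5) = -⅕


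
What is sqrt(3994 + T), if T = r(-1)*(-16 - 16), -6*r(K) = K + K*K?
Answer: sqrt(3994) ≈ 63.198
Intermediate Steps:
r(K) = -K/6 - K**2/6 (r(K) = -(K + K*K)/6 = -(K + K**2)/6 = -K/6 - K**2/6)
T = 0 (T = (-1/6*(-1)*(1 - 1))*(-16 - 16) = -1/6*(-1)*0*(-32) = 0*(-32) = 0)
sqrt(3994 + T) = sqrt(3994 + 0) = sqrt(3994)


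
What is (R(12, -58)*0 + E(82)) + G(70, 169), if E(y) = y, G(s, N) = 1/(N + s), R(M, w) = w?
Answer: 19599/239 ≈ 82.004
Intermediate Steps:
(R(12, -58)*0 + E(82)) + G(70, 169) = (-58*0 + 82) + 1/(169 + 70) = (0 + 82) + 1/239 = 82 + 1/239 = 19599/239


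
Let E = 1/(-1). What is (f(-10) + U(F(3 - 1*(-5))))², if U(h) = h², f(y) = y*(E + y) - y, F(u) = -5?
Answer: 21025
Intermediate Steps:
E = -1
f(y) = -y + y*(-1 + y) (f(y) = y*(-1 + y) - y = -y + y*(-1 + y))
(f(-10) + U(F(3 - 1*(-5))))² = (-10*(-2 - 10) + (-5)²)² = (-10*(-12) + 25)² = (120 + 25)² = 145² = 21025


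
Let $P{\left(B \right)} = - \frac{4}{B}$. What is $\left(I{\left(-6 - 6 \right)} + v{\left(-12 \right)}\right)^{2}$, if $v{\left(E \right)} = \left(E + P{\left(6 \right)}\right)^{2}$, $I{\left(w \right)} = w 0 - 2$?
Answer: $\frac{2033476}{81} \approx 25105.0$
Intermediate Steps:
$I{\left(w \right)} = -2$ ($I{\left(w \right)} = 0 - 2 = -2$)
$v{\left(E \right)} = \left(- \frac{2}{3} + E\right)^{2}$ ($v{\left(E \right)} = \left(E - \frac{4}{6}\right)^{2} = \left(E - \frac{2}{3}\right)^{2} = \left(- \frac{2}{3} + E\right)^{2}$)
$\left(I{\left(-6 - 6 \right)} + v{\left(-12 \right)}\right)^{2} = \left(-2 + \frac{\left(-2 + 3 \left(-12\right)\right)^{2}}{9}\right)^{2} = \left(-2 + \frac{\left(-2 - 36\right)^{2}}{9}\right)^{2} = \left(-2 + \frac{\left(-38\right)^{2}}{9}\right)^{2} = \left(-2 + \frac{1}{9} \cdot 1444\right)^{2} = \left(-2 + \frac{1444}{9}\right)^{2} = \left(\frac{1426}{9}\right)^{2} = \frac{2033476}{81}$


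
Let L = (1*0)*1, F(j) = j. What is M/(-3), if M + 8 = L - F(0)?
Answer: 8/3 ≈ 2.6667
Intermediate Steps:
L = 0 (L = 0*1 = 0)
M = -8 (M = -8 + (0 - 1*0) = -8 + (0 + 0) = -8 + 0 = -8)
M/(-3) = -8/(-3) = -⅓*(-8) = 8/3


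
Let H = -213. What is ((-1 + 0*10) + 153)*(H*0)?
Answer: 0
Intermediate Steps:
((-1 + 0*10) + 153)*(H*0) = ((-1 + 0*10) + 153)*(-213*0) = ((-1 + 0) + 153)*0 = (-1 + 153)*0 = 152*0 = 0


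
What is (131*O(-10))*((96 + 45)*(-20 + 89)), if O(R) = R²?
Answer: 127449900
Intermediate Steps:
(131*O(-10))*((96 + 45)*(-20 + 89)) = (131*(-10)²)*((96 + 45)*(-20 + 89)) = (131*100)*(141*69) = 13100*9729 = 127449900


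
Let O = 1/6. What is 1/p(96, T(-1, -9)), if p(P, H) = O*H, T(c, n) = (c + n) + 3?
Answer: -6/7 ≈ -0.85714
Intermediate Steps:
T(c, n) = 3 + c + n
O = 1/6 ≈ 0.16667
p(P, H) = H/6
1/p(96, T(-1, -9)) = 1/((3 - 1 - 9)/6) = 1/((1/6)*(-7)) = 1/(-7/6) = -6/7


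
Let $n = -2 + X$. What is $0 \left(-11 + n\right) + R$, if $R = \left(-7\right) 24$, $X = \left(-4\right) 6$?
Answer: $-168$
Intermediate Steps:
$X = -24$
$R = -168$
$n = -26$ ($n = -2 - 24 = -26$)
$0 \left(-11 + n\right) + R = 0 \left(-11 - 26\right) - 168 = 0 \left(-37\right) - 168 = 0 - 168 = -168$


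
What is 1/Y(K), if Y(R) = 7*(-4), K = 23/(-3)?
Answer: -1/28 ≈ -0.035714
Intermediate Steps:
K = -23/3 (K = 23*(-⅓) = -23/3 ≈ -7.6667)
Y(R) = -28
1/Y(K) = 1/(-28) = -1/28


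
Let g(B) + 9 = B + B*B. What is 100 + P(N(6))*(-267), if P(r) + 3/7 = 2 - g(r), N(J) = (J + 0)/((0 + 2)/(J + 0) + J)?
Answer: -5635184/2527 ≈ -2230.0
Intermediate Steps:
g(B) = -9 + B + B**2 (g(B) = -9 + (B + B*B) = -9 + (B + B**2) = -9 + B + B**2)
N(J) = J/(J + 2/J) (N(J) = J/(2/J + J) = J/(J + 2/J))
P(r) = 74/7 - r - r**2 (P(r) = -3/7 + (2 - (-9 + r + r**2)) = -3/7 + (2 + (9 - r - r**2)) = -3/7 + (11 - r - r**2) = 74/7 - r - r**2)
100 + P(N(6))*(-267) = 100 + (74/7 - 6**2/(2 + 6**2) - (6**2/(2 + 6**2))**2)*(-267) = 100 + (74/7 - 36/(2 + 36) - (36/(2 + 36))**2)*(-267) = 100 + (74/7 - 36/38 - (36/38)**2)*(-267) = 100 + (74/7 - 36/38 - (36*(1/38))**2)*(-267) = 100 + (74/7 - 1*18/19 - (18/19)**2)*(-267) = 100 + (74/7 - 18/19 - 1*324/361)*(-267) = 100 + (74/7 - 18/19 - 324/361)*(-267) = 100 + (22052/2527)*(-267) = 100 - 5887884/2527 = -5635184/2527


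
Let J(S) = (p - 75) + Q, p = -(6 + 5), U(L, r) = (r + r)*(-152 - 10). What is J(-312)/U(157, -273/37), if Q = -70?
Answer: -37/567 ≈ -0.065256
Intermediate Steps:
U(L, r) = -324*r (U(L, r) = (2*r)*(-162) = -324*r)
p = -11 (p = -1*11 = -11)
J(S) = -156 (J(S) = (-11 - 75) - 70 = -86 - 70 = -156)
J(-312)/U(157, -273/37) = -156/((-(-88452)/37)) = -156/((-324*(-273/37))) = -156/88452/37 = -156*37/88452 = -37/567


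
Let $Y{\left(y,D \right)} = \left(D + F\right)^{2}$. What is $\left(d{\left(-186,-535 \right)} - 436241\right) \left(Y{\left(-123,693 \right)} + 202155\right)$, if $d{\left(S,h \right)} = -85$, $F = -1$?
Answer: $-297146296194$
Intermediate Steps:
$Y{\left(y,D \right)} = \left(-1 + D\right)^{2}$ ($Y{\left(y,D \right)} = \left(D - 1\right)^{2} = \left(-1 + D\right)^{2}$)
$\left(d{\left(-186,-535 \right)} - 436241\right) \left(Y{\left(-123,693 \right)} + 202155\right) = \left(-85 - 436241\right) \left(\left(-1 + 693\right)^{2} + 202155\right) = - 436326 \left(692^{2} + 202155\right) = - 436326 \left(478864 + 202155\right) = \left(-436326\right) 681019 = -297146296194$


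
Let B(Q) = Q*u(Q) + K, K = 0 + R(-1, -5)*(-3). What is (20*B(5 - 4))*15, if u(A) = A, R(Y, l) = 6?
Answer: -5100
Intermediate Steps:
K = -18 (K = 0 + 6*(-3) = 0 - 18 = -18)
B(Q) = -18 + Q² (B(Q) = Q*Q - 18 = Q² - 18 = -18 + Q²)
(20*B(5 - 4))*15 = (20*(-18 + (5 - 4)²))*15 = (20*(-18 + 1²))*15 = (20*(-18 + 1))*15 = (20*(-17))*15 = -340*15 = -5100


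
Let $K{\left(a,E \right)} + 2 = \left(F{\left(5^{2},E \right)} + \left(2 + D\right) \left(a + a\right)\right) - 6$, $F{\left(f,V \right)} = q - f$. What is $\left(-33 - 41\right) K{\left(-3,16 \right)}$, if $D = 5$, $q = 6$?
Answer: $5106$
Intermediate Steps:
$F{\left(f,V \right)} = 6 - f$
$K{\left(a,E \right)} = -27 + 14 a$ ($K{\left(a,E \right)} = -2 + \left(\left(\left(6 - 5^{2}\right) + \left(2 + 5\right) \left(a + a\right)\right) - 6\right) = -2 + \left(\left(\left(6 - 25\right) + 7 \cdot 2 a\right) - 6\right) = -2 + \left(\left(\left(6 - 25\right) + 14 a\right) - 6\right) = -2 + \left(\left(-19 + 14 a\right) - 6\right) = -2 + \left(-25 + 14 a\right) = -27 + 14 a$)
$\left(-33 - 41\right) K{\left(-3,16 \right)} = \left(-33 - 41\right) \left(-27 + 14 \left(-3\right)\right) = - 74 \left(-27 - 42\right) = \left(-74\right) \left(-69\right) = 5106$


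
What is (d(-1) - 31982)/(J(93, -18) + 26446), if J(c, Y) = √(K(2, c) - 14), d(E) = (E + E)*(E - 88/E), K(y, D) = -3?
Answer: -850397576/699390933 + 32156*I*√17/699390933 ≈ -1.2159 + 0.00018957*I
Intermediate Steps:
d(E) = 2*E*(E - 88/E) (d(E) = (2*E)*(E - 88/E) = 2*E*(E - 88/E))
J(c, Y) = I*√17 (J(c, Y) = √(-3 - 14) = √(-17) = I*√17)
(d(-1) - 31982)/(J(93, -18) + 26446) = ((-176 + 2*(-1)²) - 31982)/(I*√17 + 26446) = ((-176 + 2*1) - 31982)/(26446 + I*√17) = ((-176 + 2) - 31982)/(26446 + I*√17) = (-174 - 31982)/(26446 + I*√17) = -32156/(26446 + I*√17)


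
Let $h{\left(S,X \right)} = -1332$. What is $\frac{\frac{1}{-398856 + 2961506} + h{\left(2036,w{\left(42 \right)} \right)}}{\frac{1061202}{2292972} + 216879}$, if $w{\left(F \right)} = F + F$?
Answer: $- \frac{652245401042719}{106200174352476125} \approx -0.0061417$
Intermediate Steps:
$w{\left(F \right)} = 2 F$
$\frac{\frac{1}{-398856 + 2961506} + h{\left(2036,w{\left(42 \right)} \right)}}{\frac{1061202}{2292972} + 216879} = \frac{\frac{1}{-398856 + 2961506} - 1332}{\frac{1061202}{2292972} + 216879} = \frac{\frac{1}{2562650} - 1332}{1061202 \cdot \frac{1}{2292972} + 216879} = \frac{\frac{1}{2562650} - 1332}{\frac{176867}{382162} + 216879} = - \frac{3413449799}{2562650 \cdot \frac{82883089265}{382162}} = \left(- \frac{3413449799}{2562650}\right) \frac{382162}{82883089265} = - \frac{652245401042719}{106200174352476125}$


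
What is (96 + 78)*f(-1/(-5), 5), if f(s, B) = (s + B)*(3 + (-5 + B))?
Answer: 13572/5 ≈ 2714.4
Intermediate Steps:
f(s, B) = (-2 + B)*(B + s) (f(s, B) = (B + s)*(-2 + B) = (-2 + B)*(B + s))
(96 + 78)*f(-1/(-5), 5) = (96 + 78)*(5**2 - 2*5 - (-2)/(-5) + 5*(-1/(-5))) = 174*(25 - 10 - (-2)*(-1)/5 + 5*(-1*(-1/5))) = 174*(25 - 10 - 2*1/5 + 5*(1/5)) = 174*(25 - 10 - 2/5 + 1) = 174*(78/5) = 13572/5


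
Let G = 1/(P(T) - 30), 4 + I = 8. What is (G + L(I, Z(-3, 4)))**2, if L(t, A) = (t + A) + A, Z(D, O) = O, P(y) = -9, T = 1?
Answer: 218089/1521 ≈ 143.39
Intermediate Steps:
I = 4 (I = -4 + 8 = 4)
L(t, A) = t + 2*A (L(t, A) = (A + t) + A = t + 2*A)
G = -1/39 (G = 1/(-9 - 30) = 1/(-39) = -1/39 ≈ -0.025641)
(G + L(I, Z(-3, 4)))**2 = (-1/39 + (4 + 2*4))**2 = (-1/39 + (4 + 8))**2 = (-1/39 + 12)**2 = (467/39)**2 = 218089/1521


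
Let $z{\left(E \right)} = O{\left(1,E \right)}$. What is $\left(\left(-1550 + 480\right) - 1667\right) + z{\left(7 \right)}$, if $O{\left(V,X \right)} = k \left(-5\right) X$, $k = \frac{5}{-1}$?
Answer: $-2562$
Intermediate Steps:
$k = -5$ ($k = 5 \left(-1\right) = -5$)
$O{\left(V,X \right)} = 25 X$ ($O{\left(V,X \right)} = \left(-5\right) \left(-5\right) X = 25 X$)
$z{\left(E \right)} = 25 E$
$\left(\left(-1550 + 480\right) - 1667\right) + z{\left(7 \right)} = \left(\left(-1550 + 480\right) - 1667\right) + 25 \cdot 7 = \left(-1070 - 1667\right) + 175 = -2737 + 175 = -2562$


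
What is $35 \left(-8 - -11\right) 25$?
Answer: $2625$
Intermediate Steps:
$35 \left(-8 - -11\right) 25 = 35 \left(-8 + 11\right) 25 = 35 \cdot 3 \cdot 25 = 105 \cdot 25 = 2625$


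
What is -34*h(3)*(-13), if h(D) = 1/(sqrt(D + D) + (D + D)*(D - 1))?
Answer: 884/23 - 221*sqrt(6)/69 ≈ 30.589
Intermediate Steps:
h(D) = 1/(sqrt(2)*sqrt(D) + 2*D*(-1 + D)) (h(D) = 1/(sqrt(2*D) + (2*D)*(-1 + D)) = 1/(sqrt(2)*sqrt(D) + 2*D*(-1 + D)))
-34*h(3)*(-13) = -34/(-2*3 + 2*3**2 + sqrt(2)*sqrt(3))*(-13) = -34/(-6 + 2*9 + sqrt(6))*(-13) = -34/(-6 + 18 + sqrt(6))*(-13) = -34/(12 + sqrt(6))*(-13) = 442/(12 + sqrt(6))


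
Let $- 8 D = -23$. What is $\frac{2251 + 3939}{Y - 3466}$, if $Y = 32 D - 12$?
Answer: $- \frac{3095}{1693} \approx -1.8281$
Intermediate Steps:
$D = \frac{23}{8}$ ($D = \left(- \frac{1}{8}\right) \left(-23\right) = \frac{23}{8} \approx 2.875$)
$Y = 80$ ($Y = 32 \cdot \frac{23}{8} - 12 = 92 - 12 = 80$)
$\frac{2251 + 3939}{Y - 3466} = \frac{2251 + 3939}{80 - 3466} = \frac{6190}{-3386} = 6190 \left(- \frac{1}{3386}\right) = - \frac{3095}{1693}$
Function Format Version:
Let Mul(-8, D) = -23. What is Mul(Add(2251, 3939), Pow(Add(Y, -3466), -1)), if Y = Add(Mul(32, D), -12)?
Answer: Rational(-3095, 1693) ≈ -1.8281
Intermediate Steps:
D = Rational(23, 8) (D = Mul(Rational(-1, 8), -23) = Rational(23, 8) ≈ 2.8750)
Y = 80 (Y = Add(Mul(32, Rational(23, 8)), -12) = Add(92, -12) = 80)
Mul(Add(2251, 3939), Pow(Add(Y, -3466), -1)) = Mul(Add(2251, 3939), Pow(Add(80, -3466), -1)) = Mul(6190, Pow(-3386, -1)) = Mul(6190, Rational(-1, 3386)) = Rational(-3095, 1693)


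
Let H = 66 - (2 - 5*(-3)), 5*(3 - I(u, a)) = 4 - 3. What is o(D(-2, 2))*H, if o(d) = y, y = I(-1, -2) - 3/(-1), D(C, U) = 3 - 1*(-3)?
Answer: 1421/5 ≈ 284.20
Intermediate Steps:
I(u, a) = 14/5 (I(u, a) = 3 - (4 - 3)/5 = 3 - ⅕*1 = 3 - ⅕ = 14/5)
D(C, U) = 6 (D(C, U) = 3 + 3 = 6)
y = 29/5 (y = 14/5 - 3/(-1) = 14/5 - 3*(-1) = 14/5 - 1*(-3) = 14/5 + 3 = 29/5 ≈ 5.8000)
H = 49 (H = 66 - (2 - 5*(-3)) = 66 - (2 + 15) = 66 - 1*17 = 66 - 17 = 49)
o(d) = 29/5
o(D(-2, 2))*H = (29/5)*49 = 1421/5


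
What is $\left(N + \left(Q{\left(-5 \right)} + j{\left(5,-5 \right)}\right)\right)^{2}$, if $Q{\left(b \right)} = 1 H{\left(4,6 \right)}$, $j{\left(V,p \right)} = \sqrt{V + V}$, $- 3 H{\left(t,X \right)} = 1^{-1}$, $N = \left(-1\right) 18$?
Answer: $\frac{3115}{9} - \frac{110 \sqrt{10}}{3} \approx 230.16$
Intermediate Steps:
$N = -18$
$H{\left(t,X \right)} = - \frac{1}{3}$ ($H{\left(t,X \right)} = - \frac{1}{3 \cdot 1} = \left(- \frac{1}{3}\right) 1 = - \frac{1}{3}$)
$j{\left(V,p \right)} = \sqrt{2} \sqrt{V}$ ($j{\left(V,p \right)} = \sqrt{2 V} = \sqrt{2} \sqrt{V}$)
$Q{\left(b \right)} = - \frac{1}{3}$ ($Q{\left(b \right)} = 1 \left(- \frac{1}{3}\right) = - \frac{1}{3}$)
$\left(N + \left(Q{\left(-5 \right)} + j{\left(5,-5 \right)}\right)\right)^{2} = \left(-18 - \left(\frac{1}{3} - \sqrt{2} \sqrt{5}\right)\right)^{2} = \left(-18 - \left(\frac{1}{3} - \sqrt{10}\right)\right)^{2} = \left(- \frac{55}{3} + \sqrt{10}\right)^{2}$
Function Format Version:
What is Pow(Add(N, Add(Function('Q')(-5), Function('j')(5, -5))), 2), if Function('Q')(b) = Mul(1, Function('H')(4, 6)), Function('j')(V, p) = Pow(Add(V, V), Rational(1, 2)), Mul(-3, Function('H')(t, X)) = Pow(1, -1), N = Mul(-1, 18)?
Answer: Add(Rational(3115, 9), Mul(Rational(-110, 3), Pow(10, Rational(1, 2)))) ≈ 230.16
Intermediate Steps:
N = -18
Function('H')(t, X) = Rational(-1, 3) (Function('H')(t, X) = Mul(Rational(-1, 3), Pow(1, -1)) = Mul(Rational(-1, 3), 1) = Rational(-1, 3))
Function('j')(V, p) = Mul(Pow(2, Rational(1, 2)), Pow(V, Rational(1, 2))) (Function('j')(V, p) = Pow(Mul(2, V), Rational(1, 2)) = Mul(Pow(2, Rational(1, 2)), Pow(V, Rational(1, 2))))
Function('Q')(b) = Rational(-1, 3) (Function('Q')(b) = Mul(1, Rational(-1, 3)) = Rational(-1, 3))
Pow(Add(N, Add(Function('Q')(-5), Function('j')(5, -5))), 2) = Pow(Add(-18, Add(Rational(-1, 3), Mul(Pow(2, Rational(1, 2)), Pow(5, Rational(1, 2))))), 2) = Pow(Add(-18, Add(Rational(-1, 3), Pow(10, Rational(1, 2)))), 2) = Pow(Add(Rational(-55, 3), Pow(10, Rational(1, 2))), 2)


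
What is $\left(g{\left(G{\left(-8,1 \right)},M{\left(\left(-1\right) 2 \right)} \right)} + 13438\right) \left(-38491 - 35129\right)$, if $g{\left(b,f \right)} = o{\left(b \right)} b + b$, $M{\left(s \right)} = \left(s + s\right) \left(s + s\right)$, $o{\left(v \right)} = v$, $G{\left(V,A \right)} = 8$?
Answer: $-994606200$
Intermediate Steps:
$M{\left(s \right)} = 4 s^{2}$ ($M{\left(s \right)} = 2 s 2 s = 4 s^{2}$)
$g{\left(b,f \right)} = b + b^{2}$ ($g{\left(b,f \right)} = b b + b = b^{2} + b = b + b^{2}$)
$\left(g{\left(G{\left(-8,1 \right)},M{\left(\left(-1\right) 2 \right)} \right)} + 13438\right) \left(-38491 - 35129\right) = \left(8 \left(1 + 8\right) + 13438\right) \left(-38491 - 35129\right) = \left(8 \cdot 9 + 13438\right) \left(-73620\right) = \left(72 + 13438\right) \left(-73620\right) = 13510 \left(-73620\right) = -994606200$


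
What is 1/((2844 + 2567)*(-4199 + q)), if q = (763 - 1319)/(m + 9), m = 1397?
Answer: -703/15974218925 ≈ -4.4008e-8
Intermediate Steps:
q = -278/703 (q = (763 - 1319)/(1397 + 9) = -556/1406 = -556*1/1406 = -278/703 ≈ -0.39545)
1/((2844 + 2567)*(-4199 + q)) = 1/((2844 + 2567)*(-4199 - 278/703)) = 1/(5411*(-2952175/703)) = 1/(-15974218925/703) = -703/15974218925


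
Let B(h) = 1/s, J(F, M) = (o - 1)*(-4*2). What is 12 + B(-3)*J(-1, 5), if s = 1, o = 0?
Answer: 20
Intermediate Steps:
J(F, M) = 8 (J(F, M) = (0 - 1)*(-4*2) = -1*(-8) = 8)
B(h) = 1 (B(h) = 1/1 = 1)
12 + B(-3)*J(-1, 5) = 12 + 1*8 = 12 + 8 = 20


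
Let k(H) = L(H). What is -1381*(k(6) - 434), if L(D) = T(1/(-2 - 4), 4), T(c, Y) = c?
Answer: 3597505/6 ≈ 5.9958e+5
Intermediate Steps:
L(D) = -1/6 (L(D) = 1/(-2 - 4) = 1/(-6) = -1/6)
k(H) = -1/6
-1381*(k(6) - 434) = -1381*(-1/6 - 434) = -1381*(-2605/6) = 3597505/6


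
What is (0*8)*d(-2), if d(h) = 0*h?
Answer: 0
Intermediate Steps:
d(h) = 0
(0*8)*d(-2) = (0*8)*0 = 0*0 = 0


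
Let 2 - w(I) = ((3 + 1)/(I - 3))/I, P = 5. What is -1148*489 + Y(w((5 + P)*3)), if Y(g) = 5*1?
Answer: -561367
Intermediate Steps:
w(I) = 2 - 4/(I*(-3 + I)) (w(I) = 2 - (3 + 1)/(I - 3)/I = 2 - 4/(-3 + I)/I = 2 - 4/(I*(-3 + I)))
Y(g) = 5
-1148*489 + Y(w((5 + P)*3)) = -1148*489 + 5 = -561372 + 5 = -561367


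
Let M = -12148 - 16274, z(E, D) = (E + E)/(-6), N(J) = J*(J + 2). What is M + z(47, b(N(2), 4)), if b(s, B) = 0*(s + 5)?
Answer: -85313/3 ≈ -28438.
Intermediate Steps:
N(J) = J*(2 + J)
b(s, B) = 0 (b(s, B) = 0*(5 + s) = 0)
z(E, D) = -E/3
M = -28422
M + z(47, b(N(2), 4)) = -28422 - ⅓*47 = -28422 - 47/3 = -85313/3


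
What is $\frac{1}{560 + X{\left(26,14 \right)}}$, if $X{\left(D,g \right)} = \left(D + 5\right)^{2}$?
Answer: $\frac{1}{1521} \approx 0.00065746$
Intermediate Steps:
$X{\left(D,g \right)} = \left(5 + D\right)^{2}$
$\frac{1}{560 + X{\left(26,14 \right)}} = \frac{1}{560 + \left(5 + 26\right)^{2}} = \frac{1}{560 + 31^{2}} = \frac{1}{560 + 961} = \frac{1}{1521}$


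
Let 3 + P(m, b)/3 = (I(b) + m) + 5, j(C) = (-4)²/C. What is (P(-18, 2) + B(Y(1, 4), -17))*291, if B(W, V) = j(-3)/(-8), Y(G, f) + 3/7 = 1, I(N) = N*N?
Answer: -10282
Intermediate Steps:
I(N) = N²
j(C) = 16/C
Y(G, f) = 4/7 (Y(G, f) = -3/7 + 1 = 4/7)
B(W, V) = ⅔ (B(W, V) = (16/(-3))/(-8) = (16*(-⅓))*(-⅛) = -16/3*(-⅛) = ⅔)
P(m, b) = 6 + 3*m + 3*b² (P(m, b) = -9 + 3*((b² + m) + 5) = -9 + 3*((m + b²) + 5) = -9 + 3*(5 + m + b²) = -9 + (15 + 3*m + 3*b²) = 6 + 3*m + 3*b²)
(P(-18, 2) + B(Y(1, 4), -17))*291 = ((6 + 3*(-18) + 3*2²) + ⅔)*291 = ((6 - 54 + 3*4) + ⅔)*291 = ((6 - 54 + 12) + ⅔)*291 = (-36 + ⅔)*291 = -106/3*291 = -10282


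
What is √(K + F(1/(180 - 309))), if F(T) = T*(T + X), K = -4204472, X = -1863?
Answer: 4*I*√4372898639/129 ≈ 2050.5*I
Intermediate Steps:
F(T) = T*(-1863 + T) (F(T) = T*(T - 1863) = T*(-1863 + T))
√(K + F(1/(180 - 309))) = √(-4204472 + (-1863 + 1/(180 - 309))/(180 - 309)) = √(-4204472 + (-1863 + 1/(-129))/(-129)) = √(-4204472 - (-1863 - 1/129)/129) = √(-4204472 - 1/129*(-240328/129)) = √(-4204472 + 240328/16641) = √(-69966378224/16641) = 4*I*√4372898639/129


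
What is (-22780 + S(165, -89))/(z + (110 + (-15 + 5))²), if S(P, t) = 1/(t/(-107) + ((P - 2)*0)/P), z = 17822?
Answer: -675771/825386 ≈ -0.81873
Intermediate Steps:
S(P, t) = -107/t (S(P, t) = 1/(t*(-1/107) + ((-2 + P)*0)/P) = 1/(-t/107 + 0/P) = 1/(-t/107 + 0) = 1/(-t/107) = -107/t)
(-22780 + S(165, -89))/(z + (110 + (-15 + 5))²) = (-22780 - 107/(-89))/(17822 + (110 + (-15 + 5))²) = (-22780 - 107*(-1/89))/(17822 + (110 - 10)²) = (-22780 + 107/89)/(17822 + 100²) = -2027313/(89*(17822 + 10000)) = -2027313/89/27822 = -2027313/89*1/27822 = -675771/825386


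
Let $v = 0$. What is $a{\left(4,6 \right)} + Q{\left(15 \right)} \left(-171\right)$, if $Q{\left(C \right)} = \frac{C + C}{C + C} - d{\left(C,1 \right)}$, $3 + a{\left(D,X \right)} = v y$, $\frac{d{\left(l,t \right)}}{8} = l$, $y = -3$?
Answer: $20346$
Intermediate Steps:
$d{\left(l,t \right)} = 8 l$
$a{\left(D,X \right)} = -3$ ($a{\left(D,X \right)} = -3 + 0 \left(-3\right) = -3 + 0 = -3$)
$Q{\left(C \right)} = 1 - 8 C$ ($Q{\left(C \right)} = \frac{C + C}{C + C} - 8 C = \frac{2 C}{2 C} - 8 C = 2 C \frac{1}{2 C} - 8 C = 1 - 8 C$)
$a{\left(4,6 \right)} + Q{\left(15 \right)} \left(-171\right) = -3 + \left(1 - 120\right) \left(-171\right) = -3 - -20349 = -3 + 20349 = 20346$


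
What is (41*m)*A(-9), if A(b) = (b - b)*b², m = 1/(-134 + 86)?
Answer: 0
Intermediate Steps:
m = -1/48 (m = 1/(-48) = -1/48 ≈ -0.020833)
A(b) = 0 (A(b) = 0*b² = 0)
(41*m)*A(-9) = (41*(-1/48))*0 = -41/48*0 = 0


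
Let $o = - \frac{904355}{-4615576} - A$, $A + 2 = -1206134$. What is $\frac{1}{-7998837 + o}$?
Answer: $- \frac{4615576}{31352226806421} \approx -1.4722 \cdot 10^{-7}$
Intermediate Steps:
$A = -1206136$ ($A = -2 - 1206134 = -1206136$)
$o = \frac{5567013278691}{4615576}$ ($o = - \frac{904355}{-4615576} - -1206136 = \left(-904355\right) \left(- \frac{1}{4615576}\right) + 1206136 = \frac{904355}{4615576} + 1206136 = \frac{5567013278691}{4615576} \approx 1.2061 \cdot 10^{6}$)
$\frac{1}{-7998837 + o} = \frac{1}{-7998837 + \frac{5567013278691}{4615576}} = \frac{1}{- \frac{31352226806421}{4615576}} = - \frac{4615576}{31352226806421}$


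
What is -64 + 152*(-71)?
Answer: -10856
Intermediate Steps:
-64 + 152*(-71) = -64 - 10792 = -10856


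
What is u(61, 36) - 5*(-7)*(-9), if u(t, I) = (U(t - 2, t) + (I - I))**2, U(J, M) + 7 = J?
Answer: 2389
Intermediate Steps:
U(J, M) = -7 + J
u(t, I) = (-9 + t)**2 (u(t, I) = ((-7 + (t - 2)) + (I - I))**2 = ((-7 + (-2 + t)) + 0)**2 = ((-9 + t) + 0)**2 = (-9 + t)**2)
u(61, 36) - 5*(-7)*(-9) = (-9 + 61)**2 - 5*(-7)*(-9) = 52**2 + 35*(-9) = 2704 - 315 = 2389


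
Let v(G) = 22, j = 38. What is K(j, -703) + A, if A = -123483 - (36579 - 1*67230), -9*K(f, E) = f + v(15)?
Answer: -278516/3 ≈ -92839.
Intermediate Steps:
K(f, E) = -22/9 - f/9 (K(f, E) = -(f + 22)/9 = -(22 + f)/9 = -22/9 - f/9)
A = -92832 (A = -123483 - (36579 - 67230) = -123483 - 1*(-30651) = -123483 + 30651 = -92832)
K(j, -703) + A = (-22/9 - ⅑*38) - 92832 = (-22/9 - 38/9) - 92832 = -20/3 - 92832 = -278516/3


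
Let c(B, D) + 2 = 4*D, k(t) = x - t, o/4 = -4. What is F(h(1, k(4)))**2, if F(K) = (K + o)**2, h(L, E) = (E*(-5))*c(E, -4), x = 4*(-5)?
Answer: 22419997720576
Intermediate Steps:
o = -16 (o = 4*(-4) = -16)
x = -20
k(t) = -20 - t
c(B, D) = -2 + 4*D
h(L, E) = 90*E (h(L, E) = (E*(-5))*(-2 + 4*(-4)) = (-5*E)*(-2 - 16) = -5*E*(-18) = 90*E)
F(K) = (-16 + K)**2 (F(K) = (K - 16)**2 = (-16 + K)**2)
F(h(1, k(4)))**2 = ((-16 + 90*(-20 - 1*4))**2)**2 = ((-16 + 90*(-20 - 4))**2)**2 = ((-16 + 90*(-24))**2)**2 = ((-16 - 2160)**2)**2 = ((-2176)**2)**2 = 4734976**2 = 22419997720576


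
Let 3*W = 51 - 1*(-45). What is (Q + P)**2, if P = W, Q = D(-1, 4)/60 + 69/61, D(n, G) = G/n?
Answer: 915304516/837225 ≈ 1093.3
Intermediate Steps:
D(n, G) = G/n
Q = 974/915 (Q = (4/(-1))/60 + 69/61 = (4*(-1))*(1/60) + 69*(1/61) = -4*1/60 + 69/61 = -1/15 + 69/61 = 974/915 ≈ 1.0645)
W = 32 (W = (51 - 1*(-45))/3 = (51 + 45)/3 = (1/3)*96 = 32)
P = 32
(Q + P)**2 = (974/915 + 32)**2 = (30254/915)**2 = 915304516/837225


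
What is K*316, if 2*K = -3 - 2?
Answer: -790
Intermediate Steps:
K = -5/2 (K = (-3 - 2)/2 = (½)*(-5) = -5/2 ≈ -2.5000)
K*316 = -5/2*316 = -790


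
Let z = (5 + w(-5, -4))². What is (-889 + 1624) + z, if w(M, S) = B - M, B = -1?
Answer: 816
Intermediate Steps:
w(M, S) = -1 - M
z = 81 (z = (5 + (-1 - 1*(-5)))² = (5 + (-1 + 5))² = (5 + 4)² = 9² = 81)
(-889 + 1624) + z = (-889 + 1624) + 81 = 735 + 81 = 816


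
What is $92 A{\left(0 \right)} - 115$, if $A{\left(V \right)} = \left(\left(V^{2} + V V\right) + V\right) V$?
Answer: $-115$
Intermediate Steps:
$A{\left(V \right)} = V \left(V + 2 V^{2}\right)$ ($A{\left(V \right)} = \left(\left(V^{2} + V^{2}\right) + V\right) V = \left(2 V^{2} + V\right) V = \left(V + 2 V^{2}\right) V = V \left(V + 2 V^{2}\right)$)
$92 A{\left(0 \right)} - 115 = 92 \cdot 0^{2} \left(1 + 2 \cdot 0\right) - 115 = 92 \cdot 0 \left(1 + 0\right) - 115 = 92 \cdot 0 \cdot 1 - 115 = 92 \cdot 0 - 115 = 0 - 115 = -115$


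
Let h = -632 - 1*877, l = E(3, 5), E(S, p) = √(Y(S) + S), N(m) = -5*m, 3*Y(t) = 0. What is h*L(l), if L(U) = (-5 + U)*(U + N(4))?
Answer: -155427 + 37725*√3 ≈ -90085.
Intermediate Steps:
Y(t) = 0 (Y(t) = (⅓)*0 = 0)
E(S, p) = √S (E(S, p) = √(0 + S) = √S)
l = √3 ≈ 1.7320
h = -1509 (h = -632 - 877 = -1509)
L(U) = (-20 + U)*(-5 + U) (L(U) = (-5 + U)*(U - 5*4) = (-5 + U)*(U - 20) = (-5 + U)*(-20 + U) = (-20 + U)*(-5 + U))
h*L(l) = -1509*(100 + (√3)² - 25*√3) = -1509*(100 + 3 - 25*√3) = -1509*(103 - 25*√3) = -155427 + 37725*√3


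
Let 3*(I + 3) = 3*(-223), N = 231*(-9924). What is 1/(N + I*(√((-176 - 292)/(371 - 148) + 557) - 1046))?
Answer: -6742628/13863073868593 + 113*√27594689/471344511532162 ≈ -4.8511e-7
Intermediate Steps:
N = -2292444
I = -226 (I = -3 + (3*(-223))/3 = -3 + (⅓)*(-669) = -3 - 223 = -226)
1/(N + I*(√((-176 - 292)/(371 - 148) + 557) - 1046)) = 1/(-2292444 - 226*(√((-176 - 292)/(371 - 148) + 557) - 1046)) = 1/(-2292444 - 226*(√(-468/223 + 557) - 1046)) = 1/(-2292444 - 226*(√(123743/223) - 1046)) = 1/(-2292444 - 226*(√27594689/223 - 1046)) = 1/(-2292444 - 226*(-1046 + √27594689/223)) = 1/(-2292444 + (236396 - 226*√27594689/223)) = 1/(-2056048 - 226*√27594689/223)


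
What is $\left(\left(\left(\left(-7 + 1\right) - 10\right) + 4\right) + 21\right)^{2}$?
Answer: $81$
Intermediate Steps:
$\left(\left(\left(\left(-7 + 1\right) - 10\right) + 4\right) + 21\right)^{2} = \left(\left(\left(-6 - 10\right) + 4\right) + 21\right)^{2} = \left(\left(-16 + 4\right) + 21\right)^{2} = \left(-12 + 21\right)^{2} = 9^{2} = 81$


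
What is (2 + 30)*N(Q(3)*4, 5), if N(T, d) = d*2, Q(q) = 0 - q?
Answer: 320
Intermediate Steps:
Q(q) = -q
N(T, d) = 2*d
(2 + 30)*N(Q(3)*4, 5) = (2 + 30)*(2*5) = 32*10 = 320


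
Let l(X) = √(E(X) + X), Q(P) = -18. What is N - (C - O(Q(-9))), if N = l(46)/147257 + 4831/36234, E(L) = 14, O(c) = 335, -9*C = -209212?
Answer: -830144291/36234 + 2*√15/147257 ≈ -22911.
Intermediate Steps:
C = 209212/9 (C = -⅑*(-209212) = 209212/9 ≈ 23246.)
l(X) = √(14 + X)
N = 4831/36234 + 2*√15/147257 (N = √(14 + 46)/147257 + 4831/36234 = √60*(1/147257) + 4831*(1/36234) = (2*√15)*(1/147257) + 4831/36234 = 2*√15/147257 + 4831/36234 = 4831/36234 + 2*√15/147257 ≈ 0.13338)
N - (C - O(Q(-9))) = (4831/36234 + 2*√15/147257) - (209212/9 - 1*335) = (4831/36234 + 2*√15/147257) - (209212/9 - 335) = (4831/36234 + 2*√15/147257) - 1*206197/9 = (4831/36234 + 2*√15/147257) - 206197/9 = -830144291/36234 + 2*√15/147257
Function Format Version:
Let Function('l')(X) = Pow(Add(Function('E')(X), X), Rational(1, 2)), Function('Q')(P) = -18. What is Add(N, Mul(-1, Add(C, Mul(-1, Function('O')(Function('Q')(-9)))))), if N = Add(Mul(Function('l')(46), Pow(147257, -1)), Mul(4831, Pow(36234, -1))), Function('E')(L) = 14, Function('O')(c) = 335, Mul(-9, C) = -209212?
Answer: Add(Rational(-830144291, 36234), Mul(Rational(2, 147257), Pow(15, Rational(1, 2)))) ≈ -22911.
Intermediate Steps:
C = Rational(209212, 9) (C = Mul(Rational(-1, 9), -209212) = Rational(209212, 9) ≈ 23246.)
Function('l')(X) = Pow(Add(14, X), Rational(1, 2))
N = Add(Rational(4831, 36234), Mul(Rational(2, 147257), Pow(15, Rational(1, 2)))) (N = Add(Mul(Pow(Add(14, 46), Rational(1, 2)), Pow(147257, -1)), Mul(4831, Pow(36234, -1))) = Add(Mul(Pow(60, Rational(1, 2)), Rational(1, 147257)), Mul(4831, Rational(1, 36234))) = Add(Mul(Mul(2, Pow(15, Rational(1, 2))), Rational(1, 147257)), Rational(4831, 36234)) = Add(Mul(Rational(2, 147257), Pow(15, Rational(1, 2))), Rational(4831, 36234)) = Add(Rational(4831, 36234), Mul(Rational(2, 147257), Pow(15, Rational(1, 2)))) ≈ 0.13338)
Add(N, Mul(-1, Add(C, Mul(-1, Function('O')(Function('Q')(-9)))))) = Add(Add(Rational(4831, 36234), Mul(Rational(2, 147257), Pow(15, Rational(1, 2)))), Mul(-1, Add(Rational(209212, 9), Mul(-1, 335)))) = Add(Add(Rational(4831, 36234), Mul(Rational(2, 147257), Pow(15, Rational(1, 2)))), Mul(-1, Add(Rational(209212, 9), -335))) = Add(Add(Rational(4831, 36234), Mul(Rational(2, 147257), Pow(15, Rational(1, 2)))), Mul(-1, Rational(206197, 9))) = Add(Add(Rational(4831, 36234), Mul(Rational(2, 147257), Pow(15, Rational(1, 2)))), Rational(-206197, 9)) = Add(Rational(-830144291, 36234), Mul(Rational(2, 147257), Pow(15, Rational(1, 2))))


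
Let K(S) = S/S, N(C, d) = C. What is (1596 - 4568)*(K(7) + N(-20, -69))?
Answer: 56468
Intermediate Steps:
K(S) = 1
(1596 - 4568)*(K(7) + N(-20, -69)) = (1596 - 4568)*(1 - 20) = -2972*(-19) = 56468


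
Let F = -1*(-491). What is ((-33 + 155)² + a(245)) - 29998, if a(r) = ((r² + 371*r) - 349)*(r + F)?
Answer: 110805142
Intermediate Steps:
F = 491
a(r) = (491 + r)*(-349 + r² + 371*r) (a(r) = ((r² + 371*r) - 349)*(r + 491) = (-349 + r² + 371*r)*(491 + r) = (491 + r)*(-349 + r² + 371*r))
((-33 + 155)² + a(245)) - 29998 = ((-33 + 155)² + (-171359 + 245³ + 862*245² + 181812*245)) - 29998 = (122² + (-171359 + 14706125 + 862*60025 + 44543940)) - 29998 = (14884 + (-171359 + 14706125 + 51741550 + 44543940)) - 29998 = (14884 + 110820256) - 29998 = 110835140 - 29998 = 110805142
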